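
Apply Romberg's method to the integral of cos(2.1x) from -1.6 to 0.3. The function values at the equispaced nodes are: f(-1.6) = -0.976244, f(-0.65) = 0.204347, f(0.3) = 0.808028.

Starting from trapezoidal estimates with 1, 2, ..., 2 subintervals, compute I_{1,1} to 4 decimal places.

0.2056

I_{0,0} (trapezoid, 1 panel, h=1.9000): -0.159805
I_{1,0} (trapezoid, 2 panels, h=0.9500): 0.114227
I_{1,1} = 0.114227 + (0.114227 − (-0.159805))/3 = 0.205571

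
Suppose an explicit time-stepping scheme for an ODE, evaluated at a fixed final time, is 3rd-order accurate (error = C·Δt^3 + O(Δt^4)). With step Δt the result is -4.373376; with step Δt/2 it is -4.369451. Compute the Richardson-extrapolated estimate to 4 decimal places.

-4.3689

Extrapolated value = (8·A(Δt/2) − A(Δt)) / (8 − 1)
= (8·(-4.369451) − (-4.373376)) / 7
= -30.582232 / 7 = -4.368890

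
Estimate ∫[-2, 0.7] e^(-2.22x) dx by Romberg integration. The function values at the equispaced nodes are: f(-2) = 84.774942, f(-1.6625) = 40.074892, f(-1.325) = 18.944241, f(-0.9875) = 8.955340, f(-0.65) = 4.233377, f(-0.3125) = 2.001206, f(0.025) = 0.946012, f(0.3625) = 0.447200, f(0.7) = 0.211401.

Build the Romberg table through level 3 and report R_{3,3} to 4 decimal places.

R_{0,0} (trapezoid, 1 panel, h=2.7000): 114.731563
R_{1,0} (trapezoid, 2 panels, h=1.3500): 63.080840
R_{2,0} (trapezoid, 4 panels, h=0.6750): 44.966341
R_{3,0} (trapezoid, 8 panels, h=0.3375): 39.857211
R_{1,1} = 63.080840 + (63.080840 − 114.731563)/3 = 45.863932
R_{2,1} = 44.966341 + (44.966341 − 63.080840)/3 = 38.928175
R_{3,1} = 39.857211 + (39.857211 − 44.966341)/3 = 38.154168
R_{2,2} = 38.928175 + (38.928175 − 45.863932)/15 = 38.465791
R_{3,2} = 38.154168 + (38.154168 − 38.928175)/15 = 38.102568
R_{3,3} = 38.102568 + (38.102568 − 38.465791)/63 = 38.096803

38.0968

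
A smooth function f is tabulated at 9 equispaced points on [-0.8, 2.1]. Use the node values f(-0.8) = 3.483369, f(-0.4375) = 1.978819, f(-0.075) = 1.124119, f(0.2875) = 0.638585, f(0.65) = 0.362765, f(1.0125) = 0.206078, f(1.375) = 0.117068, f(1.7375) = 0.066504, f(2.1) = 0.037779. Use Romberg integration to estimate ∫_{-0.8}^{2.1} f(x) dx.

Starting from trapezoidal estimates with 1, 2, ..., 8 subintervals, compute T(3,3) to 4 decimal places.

T(0,0) (trapezoid, 1 panel, h=2.9000): 5.105665
T(1,0) (trapezoid, 2 panels, h=1.4500): 3.078842
T(2,0) (trapezoid, 4 panels, h=0.7250): 2.439281
T(3,0) (trapezoid, 8 panels, h=0.3625): 2.267261
T(1,1) = 3.078842 + (3.078842 − 5.105665)/3 = 2.403234
T(2,1) = 2.439281 + (2.439281 − 3.078842)/3 = 2.226094
T(3,1) = 2.267261 + (2.267261 − 2.439281)/3 = 2.209921
T(2,2) = 2.226094 + (2.226094 − 2.403234)/15 = 2.214285
T(3,2) = 2.209921 + (2.209921 − 2.226094)/15 = 2.208843
T(3,3) = 2.208843 + (2.208843 − 2.214285)/63 = 2.208757

2.2088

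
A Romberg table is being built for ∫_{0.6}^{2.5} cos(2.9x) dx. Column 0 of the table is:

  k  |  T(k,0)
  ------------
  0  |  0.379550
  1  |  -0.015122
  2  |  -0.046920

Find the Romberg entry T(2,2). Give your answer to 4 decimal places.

T(1,1) = -0.015122 + (-0.015122 − 0.379550)/3 = -0.146679
T(2,1) = (4·(-0.046920) − (-0.015122)) / 3 = -0.057519
T(2,2) = -0.057519 + (-0.057519 − (-0.146679))/15 = -0.051575

-0.0516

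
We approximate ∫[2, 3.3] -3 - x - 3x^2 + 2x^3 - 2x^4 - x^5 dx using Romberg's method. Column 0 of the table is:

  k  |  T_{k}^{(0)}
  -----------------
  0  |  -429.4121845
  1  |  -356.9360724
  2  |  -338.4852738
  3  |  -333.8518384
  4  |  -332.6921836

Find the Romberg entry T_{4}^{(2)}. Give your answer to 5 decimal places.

Richardson extrapolation on the trapezoidal column (denominator 4−1=3):
T_{3}^{(1)} = -333.8518384 + (-333.8518384 − (-338.4852738))/3 = -332.3073599
T_{4}^{(1)} = -332.6921836 + (-332.6921836 − (-333.8518384))/3 = -332.3056320
T_{4}^{(2)} = (16·(-332.3056320) − (-332.3073599)) / 15 = -332.3055168

-332.30552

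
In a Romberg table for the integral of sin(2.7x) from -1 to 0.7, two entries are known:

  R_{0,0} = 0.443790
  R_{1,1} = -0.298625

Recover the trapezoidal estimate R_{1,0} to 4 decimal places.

From R_{1,1} = (4·R_{1,0} − R_{0,0})/3, solve for R_{1,0}:
4·R_{1,0} = 3·(-0.298625) + 0.443790 = -0.452085
R_{1,0} = -0.113021

-0.1130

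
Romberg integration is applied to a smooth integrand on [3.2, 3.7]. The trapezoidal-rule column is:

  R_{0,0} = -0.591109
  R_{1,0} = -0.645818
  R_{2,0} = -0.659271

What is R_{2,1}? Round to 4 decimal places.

Richardson extrapolation on the trapezoidal column (denominator 4−1=3):
R_{2,1} = (4·(-0.659271) − (-0.645818)) / 3 = -0.663755
(Column j=1 coincides with Simpson's rule on the same nodes.)

-0.6638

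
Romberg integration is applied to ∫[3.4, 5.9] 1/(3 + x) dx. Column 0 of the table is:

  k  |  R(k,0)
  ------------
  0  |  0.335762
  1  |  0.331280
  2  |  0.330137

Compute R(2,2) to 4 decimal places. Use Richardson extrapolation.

0.3298

Richardson extrapolation on the trapezoidal column (denominator 4−1=3):
R(1,1) = (4·0.331280 − 0.335762) / 3 = 0.329786
R(2,1) = (4·0.330137 − 0.331280) / 3 = 0.329756
R(2,2) = 0.329756 + (0.329756 − 0.329786)/15 = 0.329754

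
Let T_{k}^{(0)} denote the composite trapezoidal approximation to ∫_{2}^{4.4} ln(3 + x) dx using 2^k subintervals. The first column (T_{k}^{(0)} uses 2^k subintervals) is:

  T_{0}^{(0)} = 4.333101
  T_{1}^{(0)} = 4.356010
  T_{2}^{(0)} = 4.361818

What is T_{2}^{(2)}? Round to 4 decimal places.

Richardson extrapolation on the trapezoidal column (denominator 4−1=3):
T_{1}^{(1)} = 4.356010 + (4.356010 − 4.333101)/3 = 4.363646
T_{2}^{(1)} = (4·4.361818 − 4.356010) / 3 = 4.363754
T_{2}^{(2)} = (16·4.363754 − 4.363646) / 15 = 4.363761
(Column j=1 coincides with Simpson's rule on the same nodes.)

4.3638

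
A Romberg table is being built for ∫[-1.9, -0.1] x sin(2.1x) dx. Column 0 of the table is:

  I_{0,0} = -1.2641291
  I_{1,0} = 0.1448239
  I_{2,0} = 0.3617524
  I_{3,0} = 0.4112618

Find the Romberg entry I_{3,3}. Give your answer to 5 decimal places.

0.42743

I_{1,1} = (4·0.1448239 − (-1.2641291)) / 3 = 0.6144749
I_{2,1} = (4·0.3617524 − 0.1448239) / 3 = 0.4340619
I_{3,1} = 0.4112618 + (0.4112618 − 0.3617524)/3 = 0.4277649
I_{2,2} = 0.4340619 + (0.4340619 − 0.6144749)/15 = 0.4220344
I_{3,2} = (16·0.4277649 − 0.4340619) / 15 = 0.4273451
I_{3,3} = (64·0.4273451 − 0.4220344) / 63 = 0.4274294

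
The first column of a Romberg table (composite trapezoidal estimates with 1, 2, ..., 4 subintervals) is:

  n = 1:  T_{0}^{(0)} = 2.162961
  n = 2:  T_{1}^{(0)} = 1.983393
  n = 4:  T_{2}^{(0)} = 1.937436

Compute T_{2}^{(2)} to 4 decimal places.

Richardson extrapolation on the trapezoidal column (denominator 4−1=3):
T_{1}^{(1)} = 1.983393 + (1.983393 − 2.162961)/3 = 1.923537
T_{2}^{(1)} = 1.937436 + (1.937436 − 1.983393)/3 = 1.922117
T_{2}^{(2)} = 1.922117 + (1.922117 − 1.923537)/15 = 1.922022

1.9220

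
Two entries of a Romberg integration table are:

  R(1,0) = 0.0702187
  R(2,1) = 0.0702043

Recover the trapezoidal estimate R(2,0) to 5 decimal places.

0.07021

From R(2,1) = (4·R(2,0) − R(1,0))/3, solve for R(2,0):
4·R(2,0) = 3·0.0702043 + 0.0702187 = 0.2808316
R(2,0) = 0.0702079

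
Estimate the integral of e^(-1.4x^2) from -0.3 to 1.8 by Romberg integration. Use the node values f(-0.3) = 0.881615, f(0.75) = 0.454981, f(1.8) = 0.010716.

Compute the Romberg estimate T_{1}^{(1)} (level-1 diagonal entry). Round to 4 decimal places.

T_{0}^{(0)} (trapezoid, 1 panel, h=2.1000): 0.936948
T_{1}^{(0)} (trapezoid, 2 panels, h=1.0500): 0.946204
T_{1}^{(1)} = 0.946204 + (0.946204 − 0.936948)/3 = 0.949289

0.9493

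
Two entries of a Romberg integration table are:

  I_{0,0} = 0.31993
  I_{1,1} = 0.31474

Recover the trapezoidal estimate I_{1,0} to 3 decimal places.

0.316

From I_{1,1} = (4·I_{1,0} − I_{0,0})/3, solve for I_{1,0}:
4·I_{1,0} = 3·0.31474 + 0.31993 = 1.26415
I_{1,0} = 0.31604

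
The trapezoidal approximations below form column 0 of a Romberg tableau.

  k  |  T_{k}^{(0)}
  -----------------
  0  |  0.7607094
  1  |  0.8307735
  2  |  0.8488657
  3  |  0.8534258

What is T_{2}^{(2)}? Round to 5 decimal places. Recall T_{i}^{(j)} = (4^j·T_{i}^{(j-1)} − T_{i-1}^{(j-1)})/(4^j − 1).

T_{1}^{(1)} = 0.8307735 + (0.8307735 − 0.7607094)/3 = 0.8541282
T_{2}^{(1)} = 0.8488657 + (0.8488657 − 0.8307735)/3 = 0.8548964
T_{2}^{(2)} = (16·0.8548964 − 0.8541282) / 15 = 0.8549476
(Column j=1 coincides with Simpson's rule on the same nodes.)

0.85495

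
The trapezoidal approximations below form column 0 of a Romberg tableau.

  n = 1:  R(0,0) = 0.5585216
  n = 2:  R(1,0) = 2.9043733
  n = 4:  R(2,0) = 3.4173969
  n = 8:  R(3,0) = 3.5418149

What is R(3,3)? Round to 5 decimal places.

3.58296

Richardson extrapolation on the trapezoidal column (denominator 4−1=3):
R(1,1) = (4·2.9043733 − 0.5585216) / 3 = 3.6863239
R(2,1) = 3.4173969 + (3.4173969 − 2.9043733)/3 = 3.5884048
R(3,1) = (4·3.5418149 − 3.4173969) / 3 = 3.5832876
R(2,2) = (16·3.5884048 − 3.6863239) / 15 = 3.5818769
R(3,2) = 3.5832876 + (3.5832876 − 3.5884048)/15 = 3.5829465
R(3,3) = 3.5829465 + (3.5829465 − 3.5818769)/63 = 3.5829635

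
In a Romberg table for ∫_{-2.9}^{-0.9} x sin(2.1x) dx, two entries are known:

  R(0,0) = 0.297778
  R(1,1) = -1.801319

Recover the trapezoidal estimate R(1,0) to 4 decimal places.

-1.2765

From R(1,1) = (4·R(1,0) − R(0,0))/3, solve for R(1,0):
4·R(1,0) = 3·(-1.801319) + 0.297778 = -5.106179
R(1,0) = -1.276545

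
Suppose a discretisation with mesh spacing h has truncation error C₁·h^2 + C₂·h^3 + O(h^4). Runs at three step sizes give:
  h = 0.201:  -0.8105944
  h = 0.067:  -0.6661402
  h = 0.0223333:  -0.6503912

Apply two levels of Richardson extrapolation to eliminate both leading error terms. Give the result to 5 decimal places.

-0.64844

First eliminate the h^2 term (factor 3^2 = 9):
  B₁ = (9·(-0.6661402) − (-0.8105944))/8 = -0.6480834
  B₂ = (9·(-0.6503912) − (-0.6661402))/8 = -0.6484226
Then eliminate the h^3 term (factor 3^3 = 27):
  (27·(-0.6484226) − (-0.6480834))/26 = -0.6484356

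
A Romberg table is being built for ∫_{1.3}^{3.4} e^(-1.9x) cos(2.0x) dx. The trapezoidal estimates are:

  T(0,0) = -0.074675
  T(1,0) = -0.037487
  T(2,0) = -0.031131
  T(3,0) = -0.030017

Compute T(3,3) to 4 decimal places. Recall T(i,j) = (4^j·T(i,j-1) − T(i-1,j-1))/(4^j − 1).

-0.0297

T(1,1) = -0.037487 + (-0.037487 − (-0.074675))/3 = -0.025091
T(2,1) = (4·(-0.031131) − (-0.037487)) / 3 = -0.029012
T(3,1) = (4·(-0.030017) − (-0.031131)) / 3 = -0.029646
T(2,2) = -0.029012 + (-0.029012 − (-0.025091))/15 = -0.029273
T(3,2) = (16·(-0.029646) − (-0.029012)) / 15 = -0.029688
T(3,3) = -0.029688 + (-0.029688 − (-0.029273))/63 = -0.029695
(Column j=1 coincides with Simpson's rule on the same nodes.)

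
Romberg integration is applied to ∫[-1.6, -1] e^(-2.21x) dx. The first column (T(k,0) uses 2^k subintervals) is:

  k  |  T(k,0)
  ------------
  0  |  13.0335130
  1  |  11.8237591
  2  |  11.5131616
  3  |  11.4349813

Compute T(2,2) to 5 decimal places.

11.40890

T(1,1) = 11.8237591 + (11.8237591 − 13.0335130)/3 = 11.4205078
T(2,1) = (4·11.5131616 − 11.8237591) / 3 = 11.4096291
T(2,2) = (16·11.4096291 − 11.4205078) / 15 = 11.4089039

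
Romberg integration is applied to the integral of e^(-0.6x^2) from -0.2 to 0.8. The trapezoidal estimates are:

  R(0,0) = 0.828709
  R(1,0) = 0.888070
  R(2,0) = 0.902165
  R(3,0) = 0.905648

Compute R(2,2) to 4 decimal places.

0.9068

Richardson extrapolation on the trapezoidal column (denominator 4−1=3):
R(1,1) = 0.888070 + (0.888070 − 0.828709)/3 = 0.907857
R(2,1) = (4·0.902165 − 0.888070) / 3 = 0.906863
R(2,2) = 0.906863 + (0.906863 − 0.907857)/15 = 0.906797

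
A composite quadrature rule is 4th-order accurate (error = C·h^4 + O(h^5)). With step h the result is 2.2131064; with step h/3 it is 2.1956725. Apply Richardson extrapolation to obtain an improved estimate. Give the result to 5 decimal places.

Extrapolated value = (81·A(h/3) − A(h)) / (81 − 1)
= (81·2.1956725 − 2.2131064) / 80
= 175.6363661 / 80 = 2.1954546

2.19545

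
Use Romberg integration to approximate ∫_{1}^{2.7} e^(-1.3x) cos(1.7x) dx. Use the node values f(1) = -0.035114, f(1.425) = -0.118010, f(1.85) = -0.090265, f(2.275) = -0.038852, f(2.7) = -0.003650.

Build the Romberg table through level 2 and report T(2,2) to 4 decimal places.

-0.1204

T(0,0) (trapezoid, 1 panel, h=1.7000): -0.032949
T(1,0) (trapezoid, 2 panels, h=0.8500): -0.093200
T(2,0) (trapezoid, 4 panels, h=0.4250): -0.113266
T(1,1) = -0.093200 + (-0.093200 − (-0.032949))/3 = -0.113284
T(2,1) = -0.113266 + (-0.113266 − (-0.093200))/3 = -0.119955
T(2,2) = -0.119955 + (-0.119955 − (-0.113284))/15 = -0.120400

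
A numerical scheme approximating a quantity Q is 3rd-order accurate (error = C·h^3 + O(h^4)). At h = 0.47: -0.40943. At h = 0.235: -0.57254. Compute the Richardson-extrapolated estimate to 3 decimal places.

The leading error scales as h^3; refining by a factor of 2 reduces it by 2^3 = 8.
Extrapolated value = (8·A(h/2) − A(h)) / (8 − 1)
= (8·(-0.57254) − (-0.40943)) / 7
= -4.17089 / 7 = -0.59584

-0.596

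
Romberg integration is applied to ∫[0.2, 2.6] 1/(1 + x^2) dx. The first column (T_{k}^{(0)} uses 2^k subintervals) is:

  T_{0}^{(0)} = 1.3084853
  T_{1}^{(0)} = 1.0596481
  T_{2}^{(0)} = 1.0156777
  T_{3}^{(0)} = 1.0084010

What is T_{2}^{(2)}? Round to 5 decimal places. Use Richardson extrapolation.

T_{1}^{(1)} = 1.0596481 + (1.0596481 − 1.3084853)/3 = 0.9767024
T_{2}^{(1)} = (4·1.0156777 − 1.0596481) / 3 = 1.0010209
T_{2}^{(2)} = (16·1.0010209 − 0.9767024) / 15 = 1.0026421
(Column j=1 coincides with Simpson's rule on the same nodes.)

1.00264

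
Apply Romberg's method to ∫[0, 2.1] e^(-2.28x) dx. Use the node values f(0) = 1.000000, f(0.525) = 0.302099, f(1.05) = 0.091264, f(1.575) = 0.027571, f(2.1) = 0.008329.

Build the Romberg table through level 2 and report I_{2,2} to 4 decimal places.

0.4364

I_{0,0} (trapezoid, 1 panel, h=2.1000): 1.058745
I_{1,0} (trapezoid, 2 panels, h=1.0500): 0.625200
I_{2,0} (trapezoid, 4 panels, h=0.5250): 0.485677
I_{1,1} = 0.625200 + (0.625200 − 1.058745)/3 = 0.480685
I_{2,1} = 0.485677 + (0.485677 − 0.625200)/3 = 0.439169
I_{2,2} = 0.439169 + (0.439169 − 0.480685)/15 = 0.436401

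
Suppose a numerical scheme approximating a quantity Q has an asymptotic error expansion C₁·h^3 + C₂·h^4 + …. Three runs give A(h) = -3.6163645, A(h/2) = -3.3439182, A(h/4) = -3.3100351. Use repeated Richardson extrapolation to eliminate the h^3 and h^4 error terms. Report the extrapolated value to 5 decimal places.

-3.30521

First eliminate the h^3 term (factor 2^3 = 8):
  B₁ = (8·(-3.3439182) − (-3.6163645))/7 = -3.3049973
  B₂ = (8·(-3.3100351) − (-3.3439182))/7 = -3.3051947
Then eliminate the h^4 term (factor 2^4 = 16):
  (16·(-3.3051947) − (-3.3049973))/15 = -3.3052079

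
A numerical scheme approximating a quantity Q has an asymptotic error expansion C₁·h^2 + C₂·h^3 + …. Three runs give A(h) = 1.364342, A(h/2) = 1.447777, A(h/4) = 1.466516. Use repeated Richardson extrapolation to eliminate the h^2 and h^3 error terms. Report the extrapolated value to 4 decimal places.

1.4724

First eliminate the h^2 term (factor 2^2 = 4):
  B₁ = (4·1.447777 − 1.364342)/3 = 1.475589
  B₂ = (4·1.466516 − 1.447777)/3 = 1.472762
Then eliminate the h^3 term (factor 2^3 = 8):
  (8·1.472762 − 1.475589)/7 = 1.472358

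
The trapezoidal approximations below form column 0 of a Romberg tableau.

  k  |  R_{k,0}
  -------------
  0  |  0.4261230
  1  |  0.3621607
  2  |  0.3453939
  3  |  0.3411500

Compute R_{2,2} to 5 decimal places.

Richardson extrapolation on the trapezoidal column (denominator 4−1=3):
R_{1,1} = 0.3621607 + (0.3621607 − 0.4261230)/3 = 0.3408399
R_{2,1} = 0.3453939 + (0.3453939 − 0.3621607)/3 = 0.3398050
R_{2,2} = 0.3398050 + (0.3398050 − 0.3408399)/15 = 0.3397360

0.33974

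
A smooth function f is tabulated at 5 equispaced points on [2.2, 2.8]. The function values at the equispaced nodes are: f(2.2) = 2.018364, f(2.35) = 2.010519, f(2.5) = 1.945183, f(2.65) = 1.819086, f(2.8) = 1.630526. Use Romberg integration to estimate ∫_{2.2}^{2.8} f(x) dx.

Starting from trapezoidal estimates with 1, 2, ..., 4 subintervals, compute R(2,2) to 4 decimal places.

1.1429

R(0,0) (trapezoid, 1 panel, h=0.6000): 1.094667
R(1,0) (trapezoid, 2 panels, h=0.3000): 1.130888
R(2,0) (trapezoid, 4 panels, h=0.1500): 1.139885
R(1,1) = 1.130888 + (1.130888 − 1.094667)/3 = 1.142962
R(2,1) = 1.139885 + (1.139885 − 1.130888)/3 = 1.142884
R(2,2) = 1.142884 + (1.142884 − 1.142962)/15 = 1.142879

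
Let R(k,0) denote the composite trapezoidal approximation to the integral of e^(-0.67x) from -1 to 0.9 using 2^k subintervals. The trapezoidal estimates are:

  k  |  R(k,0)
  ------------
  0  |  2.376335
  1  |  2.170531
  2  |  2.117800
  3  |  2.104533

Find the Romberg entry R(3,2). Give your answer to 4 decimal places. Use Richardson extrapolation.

2.1001

Richardson extrapolation on the trapezoidal column (denominator 4−1=3):
R(2,1) = 2.117800 + (2.117800 − 2.170531)/3 = 2.100223
R(3,1) = 2.104533 + (2.104533 − 2.117800)/3 = 2.100111
R(3,2) = (16·2.100111 − 2.100223) / 15 = 2.100104
(Column j=1 coincides with Simpson's rule on the same nodes.)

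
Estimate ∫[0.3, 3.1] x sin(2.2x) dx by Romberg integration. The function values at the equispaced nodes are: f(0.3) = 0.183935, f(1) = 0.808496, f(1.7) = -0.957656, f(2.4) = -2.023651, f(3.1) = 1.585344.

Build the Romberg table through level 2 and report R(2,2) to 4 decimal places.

R(0,0) (trapezoid, 1 panel, h=2.8000): 2.476991
R(1,0) (trapezoid, 2 panels, h=1.4000): -0.102223
R(2,0) (trapezoid, 4 panels, h=0.7000): -0.901720
R(1,1) = -0.102223 + (-0.102223 − 2.476991)/3 = -0.961961
R(2,1) = -0.901720 + (-0.901720 − (-0.102223))/3 = -1.168219
R(2,2) = -1.168219 + (-1.168219 − (-0.961961))/15 = -1.181970

-1.1820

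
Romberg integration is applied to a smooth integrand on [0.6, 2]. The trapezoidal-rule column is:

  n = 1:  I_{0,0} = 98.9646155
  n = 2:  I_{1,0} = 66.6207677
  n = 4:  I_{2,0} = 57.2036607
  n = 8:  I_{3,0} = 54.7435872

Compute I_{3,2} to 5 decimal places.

53.91416

Richardson extrapolation on the trapezoidal column (denominator 4−1=3):
I_{2,1} = 57.2036607 + (57.2036607 − 66.6207677)/3 = 54.0646250
I_{3,1} = 54.7435872 + (54.7435872 − 57.2036607)/3 = 53.9235627
I_{3,2} = (16·53.9235627 − 54.0646250) / 15 = 53.9141585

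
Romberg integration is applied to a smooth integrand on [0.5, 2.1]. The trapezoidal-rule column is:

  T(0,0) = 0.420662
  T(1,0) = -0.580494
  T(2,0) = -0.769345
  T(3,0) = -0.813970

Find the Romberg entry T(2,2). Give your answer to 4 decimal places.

-0.8268

T(1,1) = -0.580494 + (-0.580494 − 0.420662)/3 = -0.914213
T(2,1) = (4·(-0.769345) − (-0.580494)) / 3 = -0.832295
T(2,2) = -0.832295 + (-0.832295 − (-0.914213))/15 = -0.826834
(Column j=1 coincides with Simpson's rule on the same nodes.)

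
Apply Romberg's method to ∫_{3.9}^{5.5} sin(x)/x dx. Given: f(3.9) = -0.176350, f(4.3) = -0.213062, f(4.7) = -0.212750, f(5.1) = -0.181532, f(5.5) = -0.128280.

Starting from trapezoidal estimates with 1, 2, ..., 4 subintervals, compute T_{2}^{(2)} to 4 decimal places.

-0.3078

T_{0}^{(0)} (trapezoid, 1 panel, h=1.6000): -0.243704
T_{1}^{(0)} (trapezoid, 2 panels, h=0.8000): -0.292052
T_{2}^{(0)} (trapezoid, 4 panels, h=0.4000): -0.303864
T_{1}^{(1)} = -0.292052 + (-0.292052 − (-0.243704))/3 = -0.308168
T_{2}^{(1)} = -0.303864 + (-0.303864 − (-0.292052))/3 = -0.307801
T_{2}^{(2)} = -0.307801 + (-0.307801 − (-0.308168))/15 = -0.307777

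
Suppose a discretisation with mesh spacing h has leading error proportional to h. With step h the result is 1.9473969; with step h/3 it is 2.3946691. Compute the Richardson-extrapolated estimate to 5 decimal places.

The leading error scales as h; refining by a factor of 3 reduces it by 3^1 = 3.
Extrapolated value = (3·A(h/3) − A(h)) / (3 − 1)
= (3·2.3946691 − 1.9473969) / 2
= 5.2366104 / 2 = 2.6183052

2.61831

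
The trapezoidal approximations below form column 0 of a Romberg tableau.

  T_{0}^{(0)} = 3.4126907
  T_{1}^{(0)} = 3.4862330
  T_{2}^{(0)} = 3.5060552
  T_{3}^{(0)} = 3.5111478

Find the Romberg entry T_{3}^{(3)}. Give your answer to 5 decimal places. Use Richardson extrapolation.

3.51286

Richardson extrapolation on the trapezoidal column (denominator 4−1=3):
T_{1}^{(1)} = 3.4862330 + (3.4862330 − 3.4126907)/3 = 3.5107471
T_{2}^{(1)} = 3.5060552 + (3.5060552 − 3.4862330)/3 = 3.5126626
T_{3}^{(1)} = 3.5111478 + (3.5111478 − 3.5060552)/3 = 3.5128453
T_{2}^{(2)} = (16·3.5126626 − 3.5107471) / 15 = 3.5127903
T_{3}^{(2)} = 3.5128453 + (3.5128453 − 3.5126626)/15 = 3.5128575
T_{3}^{(3)} = (64·3.5128575 − 3.5127903) / 63 = 3.5128586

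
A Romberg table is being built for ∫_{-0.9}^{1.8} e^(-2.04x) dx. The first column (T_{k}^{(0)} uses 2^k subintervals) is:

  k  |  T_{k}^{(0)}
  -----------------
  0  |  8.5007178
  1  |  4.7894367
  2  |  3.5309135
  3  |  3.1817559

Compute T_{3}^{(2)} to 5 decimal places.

Richardson extrapolation on the trapezoidal column (denominator 4−1=3):
T_{2}^{(1)} = 3.5309135 + (3.5309135 − 4.7894367)/3 = 3.1114058
T_{3}^{(1)} = (4·3.1817559 − 3.5309135) / 3 = 3.0653700
T_{3}^{(2)} = 3.0653700 + (3.0653700 − 3.1114058)/15 = 3.0623009

3.06230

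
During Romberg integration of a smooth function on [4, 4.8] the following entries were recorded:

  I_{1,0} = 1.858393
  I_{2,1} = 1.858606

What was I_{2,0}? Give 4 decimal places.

From I_{2,1} = (4·I_{2,0} − I_{1,0})/3, solve for I_{2,0}:
4·I_{2,0} = 3·1.858606 + 1.858393 = 7.434211
I_{2,0} = 1.858553

1.8586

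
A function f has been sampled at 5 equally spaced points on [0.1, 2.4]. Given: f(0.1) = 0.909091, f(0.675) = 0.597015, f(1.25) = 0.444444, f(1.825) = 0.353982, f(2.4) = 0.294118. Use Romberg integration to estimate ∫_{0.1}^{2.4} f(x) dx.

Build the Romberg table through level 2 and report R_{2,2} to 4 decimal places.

R_{0,0} (trapezoid, 1 panel, h=2.3000): 1.383690
R_{1,0} (trapezoid, 2 panels, h=1.1500): 1.202956
R_{2,0} (trapezoid, 4 panels, h=0.5750): 1.148301
R_{1,1} = 1.202956 + (1.202956 − 1.383690)/3 = 1.142711
R_{2,1} = 1.148301 + (1.148301 − 1.202956)/3 = 1.130083
R_{2,2} = 1.130083 + (1.130083 − 1.142711)/15 = 1.129241

1.1292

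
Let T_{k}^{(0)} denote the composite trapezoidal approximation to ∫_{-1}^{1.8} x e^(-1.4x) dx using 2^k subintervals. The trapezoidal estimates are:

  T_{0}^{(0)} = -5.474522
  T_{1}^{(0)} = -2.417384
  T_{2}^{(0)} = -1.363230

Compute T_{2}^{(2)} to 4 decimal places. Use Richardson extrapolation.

-0.9861

T_{1}^{(1)} = -2.417384 + (-2.417384 − (-5.474522))/3 = -1.398338
T_{2}^{(1)} = -1.363230 + (-1.363230 − (-2.417384))/3 = -1.011845
T_{2}^{(2)} = (16·(-1.011845) − (-1.398338)) / 15 = -0.986079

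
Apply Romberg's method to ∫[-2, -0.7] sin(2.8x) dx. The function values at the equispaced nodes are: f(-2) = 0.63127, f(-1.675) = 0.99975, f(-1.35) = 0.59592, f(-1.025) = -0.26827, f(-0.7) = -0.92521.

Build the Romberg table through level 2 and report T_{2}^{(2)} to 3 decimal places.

0.412

T_{0}^{(0)} (trapezoid, 1 panel, h=1.3000): -0.19106
T_{1}^{(0)} (trapezoid, 2 panels, h=0.6500): 0.29182
T_{2}^{(0)} (trapezoid, 4 panels, h=0.3250): 0.38364
T_{1}^{(1)} = 0.29182 + (0.29182 − (-0.19106))/3 = 0.45278
T_{2}^{(1)} = 0.38364 + (0.38364 − 0.29182)/3 = 0.41425
T_{2}^{(2)} = 0.41425 + (0.41425 − 0.45278)/15 = 0.41168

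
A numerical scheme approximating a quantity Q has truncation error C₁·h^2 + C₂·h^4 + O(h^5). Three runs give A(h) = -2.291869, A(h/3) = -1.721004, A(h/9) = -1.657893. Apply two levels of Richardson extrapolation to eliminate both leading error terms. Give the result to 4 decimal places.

First eliminate the h^2 term (factor 3^2 = 9):
  B₁ = (9·(-1.721004) − (-2.291869))/8 = -1.649646
  B₂ = (9·(-1.657893) − (-1.721004))/8 = -1.650004
Then eliminate the h^4 term (factor 3^4 = 81):
  (81·(-1.650004) − (-1.649646))/80 = -1.650008

-1.6500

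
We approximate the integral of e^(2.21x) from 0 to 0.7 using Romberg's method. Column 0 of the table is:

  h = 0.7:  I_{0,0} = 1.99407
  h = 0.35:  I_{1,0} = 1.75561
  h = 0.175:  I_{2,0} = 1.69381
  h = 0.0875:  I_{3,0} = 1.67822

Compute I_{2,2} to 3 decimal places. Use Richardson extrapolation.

1.673

Richardson extrapolation on the trapezoidal column (denominator 4−1=3):
I_{1,1} = 1.75561 + (1.75561 − 1.99407)/3 = 1.67612
I_{2,1} = (4·1.69381 − 1.75561) / 3 = 1.67321
I_{2,2} = (16·1.67321 − 1.67612) / 15 = 1.67302
(Column j=1 coincides with Simpson's rule on the same nodes.)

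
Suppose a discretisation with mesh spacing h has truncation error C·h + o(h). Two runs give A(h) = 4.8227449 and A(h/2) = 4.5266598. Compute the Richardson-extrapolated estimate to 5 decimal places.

4.23057

Extrapolated value = (2·A(h/2) − A(h)) / (2 − 1)
= (2·4.5266598 − 4.8227449) / 1
= 4.2305747 / 1 = 4.2305747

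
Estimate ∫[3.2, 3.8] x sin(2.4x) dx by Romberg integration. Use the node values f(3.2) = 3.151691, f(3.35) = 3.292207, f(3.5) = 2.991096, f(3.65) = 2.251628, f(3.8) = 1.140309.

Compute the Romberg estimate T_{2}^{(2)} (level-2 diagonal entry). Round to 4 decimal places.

T_{0}^{(0)} (trapezoid, 1 panel, h=0.6000): 1.287600
T_{1}^{(0)} (trapezoid, 2 panels, h=0.3000): 1.541129
T_{2}^{(0)} (trapezoid, 4 panels, h=0.1500): 1.602140
T_{1}^{(1)} = 1.541129 + (1.541129 − 1.287600)/3 = 1.625639
T_{2}^{(1)} = 1.602140 + (1.602140 − 1.541129)/3 = 1.622477
T_{2}^{(2)} = 1.622477 + (1.622477 − 1.625639)/15 = 1.622266

1.6223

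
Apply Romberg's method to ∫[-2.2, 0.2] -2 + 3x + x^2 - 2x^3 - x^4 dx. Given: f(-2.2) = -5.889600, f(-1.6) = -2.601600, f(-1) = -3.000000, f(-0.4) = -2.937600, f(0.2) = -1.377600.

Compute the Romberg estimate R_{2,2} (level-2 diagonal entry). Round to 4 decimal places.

-7.0433

R_{0,0} (trapezoid, 1 panel, h=2.4000): -8.720640
R_{1,0} (trapezoid, 2 panels, h=1.2000): -7.960320
R_{2,0} (trapezoid, 4 panels, h=0.6000): -7.303680
R_{1,1} = -7.960320 + (-7.960320 − (-8.720640))/3 = -7.706880
R_{2,1} = -7.303680 + (-7.303680 − (-7.960320))/3 = -7.084800
R_{2,2} = -7.084800 + (-7.084800 − (-7.706880))/15 = -7.043328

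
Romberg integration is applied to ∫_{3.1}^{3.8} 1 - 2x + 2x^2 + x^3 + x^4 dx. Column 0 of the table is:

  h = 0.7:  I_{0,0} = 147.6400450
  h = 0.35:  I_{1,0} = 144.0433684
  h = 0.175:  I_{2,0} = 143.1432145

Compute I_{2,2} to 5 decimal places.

Richardson extrapolation on the trapezoidal column (denominator 4−1=3):
I_{1,1} = (4·144.0433684 − 147.6400450) / 3 = 142.8444762
I_{2,1} = (4·143.1432145 − 144.0433684) / 3 = 142.8431632
I_{2,2} = (16·142.8431632 − 142.8444762) / 15 = 142.8430757

142.84308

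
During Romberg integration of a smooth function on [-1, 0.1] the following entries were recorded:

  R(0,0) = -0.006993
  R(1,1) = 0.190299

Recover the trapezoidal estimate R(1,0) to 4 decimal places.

From R(1,1) = (4·R(1,0) − R(0,0))/3, solve for R(1,0):
4·R(1,0) = 3·0.190299 + (-0.006993) = 0.563904
R(1,0) = 0.140976

0.1410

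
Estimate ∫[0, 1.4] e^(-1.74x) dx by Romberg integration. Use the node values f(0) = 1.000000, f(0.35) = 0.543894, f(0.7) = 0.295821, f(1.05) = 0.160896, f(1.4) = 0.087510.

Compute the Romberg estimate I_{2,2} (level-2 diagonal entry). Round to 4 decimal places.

I_{0,0} (trapezoid, 1 panel, h=1.4000): 0.761257
I_{1,0} (trapezoid, 2 panels, h=0.7000): 0.587703
I_{2,0} (trapezoid, 4 panels, h=0.3500): 0.540528
I_{1,1} = 0.587703 + (0.587703 − 0.761257)/3 = 0.529852
I_{2,1} = 0.540528 + (0.540528 − 0.587703)/3 = 0.524803
I_{2,2} = 0.524803 + (0.524803 − 0.529852)/15 = 0.524466

0.5245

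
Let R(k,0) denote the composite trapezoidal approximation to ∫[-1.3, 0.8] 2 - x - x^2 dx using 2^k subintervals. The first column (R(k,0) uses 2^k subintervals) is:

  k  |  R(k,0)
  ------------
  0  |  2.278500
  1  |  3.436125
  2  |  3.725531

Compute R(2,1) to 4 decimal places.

3.8220

Richardson extrapolation on the trapezoidal column (denominator 4−1=3):
R(2,1) = (4·3.725531 − 3.436125) / 3 = 3.822000
(Column j=1 coincides with Simpson's rule on the same nodes.)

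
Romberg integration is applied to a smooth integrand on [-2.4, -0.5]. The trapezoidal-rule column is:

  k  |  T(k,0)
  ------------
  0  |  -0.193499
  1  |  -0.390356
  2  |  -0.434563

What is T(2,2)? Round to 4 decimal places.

-0.4489

Richardson extrapolation on the trapezoidal column (denominator 4−1=3):
T(1,1) = (4·(-0.390356) − (-0.193499)) / 3 = -0.455975
T(2,1) = -0.434563 + (-0.434563 − (-0.390356))/3 = -0.449299
T(2,2) = (16·(-0.449299) − (-0.455975)) / 15 = -0.448854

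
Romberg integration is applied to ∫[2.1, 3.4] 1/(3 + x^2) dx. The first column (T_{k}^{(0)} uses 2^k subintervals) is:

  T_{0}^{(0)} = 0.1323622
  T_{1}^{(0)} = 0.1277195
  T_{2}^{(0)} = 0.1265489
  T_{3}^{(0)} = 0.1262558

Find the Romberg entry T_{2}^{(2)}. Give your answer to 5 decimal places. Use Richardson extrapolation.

0.12616

Richardson extrapolation on the trapezoidal column (denominator 4−1=3):
T_{1}^{(1)} = (4·0.1277195 − 0.1323622) / 3 = 0.1261719
T_{2}^{(1)} = 0.1265489 + (0.1265489 − 0.1277195)/3 = 0.1261587
T_{2}^{(2)} = (16·0.1261587 − 0.1261719) / 15 = 0.1261578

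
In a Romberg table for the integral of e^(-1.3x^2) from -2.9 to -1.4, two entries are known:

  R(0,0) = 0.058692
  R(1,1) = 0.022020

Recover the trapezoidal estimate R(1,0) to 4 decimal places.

From R(1,1) = (4·R(1,0) − R(0,0))/3, solve for R(1,0):
4·R(1,0) = 3·0.022020 + 0.058692 = 0.124752
R(1,0) = 0.031188

0.0312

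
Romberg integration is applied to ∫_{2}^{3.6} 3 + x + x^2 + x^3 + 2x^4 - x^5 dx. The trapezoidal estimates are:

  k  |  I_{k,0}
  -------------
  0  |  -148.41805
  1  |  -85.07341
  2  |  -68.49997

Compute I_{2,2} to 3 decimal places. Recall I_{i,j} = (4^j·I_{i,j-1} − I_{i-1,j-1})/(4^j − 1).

-62.910

I_{1,1} = -85.07341 + (-85.07341 − (-148.41805))/3 = -63.95853
I_{2,1} = (4·(-68.49997) − (-85.07341)) / 3 = -62.97549
I_{2,2} = -62.97549 + (-62.97549 − (-63.95853))/15 = -62.90995
(Column j=1 coincides with Simpson's rule on the same nodes.)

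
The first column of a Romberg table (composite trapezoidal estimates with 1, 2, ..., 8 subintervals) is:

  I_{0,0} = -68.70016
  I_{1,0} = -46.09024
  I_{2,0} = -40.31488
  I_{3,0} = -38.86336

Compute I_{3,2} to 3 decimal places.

-38.379

Richardson extrapolation on the trapezoidal column (denominator 4−1=3):
I_{2,1} = (4·(-40.31488) − (-46.09024)) / 3 = -38.38976
I_{3,1} = (4·(-38.86336) − (-40.31488)) / 3 = -38.37952
I_{3,2} = (16·(-38.37952) − (-38.38976)) / 15 = -38.37884
(Column j=1 coincides with Simpson's rule on the same nodes.)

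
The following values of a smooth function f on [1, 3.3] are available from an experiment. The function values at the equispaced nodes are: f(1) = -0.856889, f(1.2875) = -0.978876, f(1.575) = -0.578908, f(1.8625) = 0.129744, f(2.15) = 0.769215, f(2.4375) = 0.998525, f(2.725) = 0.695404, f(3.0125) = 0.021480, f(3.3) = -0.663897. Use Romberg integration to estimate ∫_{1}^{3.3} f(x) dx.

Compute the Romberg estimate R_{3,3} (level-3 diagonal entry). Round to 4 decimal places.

R_{0,0} (trapezoid, 1 panel, h=2.3000): -1.748904
R_{1,0} (trapezoid, 2 panels, h=1.1500): 0.010145
R_{2,0} (trapezoid, 4 panels, h=0.5750): 0.072058
R_{3,0} (trapezoid, 8 panels, h=0.2875): 0.085155
R_{1,1} = 0.010145 + (0.010145 − (-1.748904))/3 = 0.596495
R_{2,1} = 0.072058 + (0.072058 − 0.010145)/3 = 0.092696
R_{3,1} = 0.085155 + (0.085155 − 0.072058)/3 = 0.089521
R_{2,2} = 0.092696 + (0.092696 − 0.596495)/15 = 0.059109
R_{3,2} = 0.089521 + (0.089521 − 0.092696)/15 = 0.089309
R_{3,3} = 0.089309 + (0.089309 − 0.059109)/63 = 0.089788

0.0898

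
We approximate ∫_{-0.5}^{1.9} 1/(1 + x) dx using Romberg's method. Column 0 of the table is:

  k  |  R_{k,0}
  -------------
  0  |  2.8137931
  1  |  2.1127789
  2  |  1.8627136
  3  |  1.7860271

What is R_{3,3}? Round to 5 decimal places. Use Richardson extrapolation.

1.75899

Richardson extrapolation on the trapezoidal column (denominator 4−1=3):
R_{1,1} = 2.1127789 + (2.1127789 − 2.8137931)/3 = 1.8791075
R_{2,1} = (4·1.8627136 − 2.1127789) / 3 = 1.7793585
R_{3,1} = (4·1.7860271 − 1.8627136) / 3 = 1.7604649
R_{2,2} = 1.7793585 + (1.7793585 − 1.8791075)/15 = 1.7727086
R_{3,2} = 1.7604649 + (1.7604649 − 1.7793585)/15 = 1.7592053
R_{3,3} = (64·1.7592053 − 1.7727086) / 63 = 1.7589910
(Column j=1 coincides with Simpson's rule on the same nodes.)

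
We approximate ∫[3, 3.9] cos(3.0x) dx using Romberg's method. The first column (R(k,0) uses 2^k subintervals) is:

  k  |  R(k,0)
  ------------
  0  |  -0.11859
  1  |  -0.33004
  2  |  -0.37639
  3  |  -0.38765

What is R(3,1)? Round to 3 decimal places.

-0.391

Richardson extrapolation on the trapezoidal column (denominator 4−1=3):
R(3,1) = (4·(-0.38765) − (-0.37639)) / 3 = -0.39140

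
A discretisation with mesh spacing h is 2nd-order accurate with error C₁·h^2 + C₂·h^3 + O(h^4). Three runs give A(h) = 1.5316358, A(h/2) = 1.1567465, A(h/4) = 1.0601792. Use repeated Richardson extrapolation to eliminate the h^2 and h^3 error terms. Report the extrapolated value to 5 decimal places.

1.02745

First eliminate the h^2 term (factor 2^2 = 4):
  B₁ = (4·1.1567465 − 1.5316358)/3 = 1.0317834
  B₂ = (4·1.0601792 − 1.1567465)/3 = 1.0279901
Then eliminate the h^3 term (factor 2^3 = 8):
  (8·1.0279901 − 1.0317834)/7 = 1.0274482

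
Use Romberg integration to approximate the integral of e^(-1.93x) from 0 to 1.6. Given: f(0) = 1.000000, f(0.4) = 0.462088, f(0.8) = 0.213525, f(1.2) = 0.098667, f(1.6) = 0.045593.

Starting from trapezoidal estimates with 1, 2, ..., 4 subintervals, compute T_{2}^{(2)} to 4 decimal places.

T_{0}^{(0)} (trapezoid, 1 panel, h=1.6000): 0.836474
T_{1}^{(0)} (trapezoid, 2 panels, h=0.8000): 0.589057
T_{2}^{(0)} (trapezoid, 4 panels, h=0.4000): 0.518831
T_{1}^{(1)} = 0.589057 + (0.589057 − 0.836474)/3 = 0.506585
T_{2}^{(1)} = 0.518831 + (0.518831 − 0.589057)/3 = 0.495422
T_{2}^{(2)} = 0.495422 + (0.495422 − 0.506585)/15 = 0.494678

0.4947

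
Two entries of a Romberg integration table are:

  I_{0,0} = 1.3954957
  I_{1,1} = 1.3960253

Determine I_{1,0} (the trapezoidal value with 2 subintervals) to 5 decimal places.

From I_{1,1} = (4·I_{1,0} − I_{0,0})/3, solve for I_{1,0}:
4·I_{1,0} = 3·1.3960253 + 1.3954957 = 5.5835716
I_{1,0} = 1.3958929

1.39589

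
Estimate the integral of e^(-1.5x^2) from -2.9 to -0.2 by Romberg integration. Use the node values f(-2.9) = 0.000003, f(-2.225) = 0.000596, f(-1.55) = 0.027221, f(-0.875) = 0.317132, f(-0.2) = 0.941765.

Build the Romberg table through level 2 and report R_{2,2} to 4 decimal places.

0.5126

R_{0,0} (trapezoid, 1 panel, h=2.7000): 1.271387
R_{1,0} (trapezoid, 2 panels, h=1.3500): 0.672442
R_{2,0} (trapezoid, 4 panels, h=0.6750): 0.550687
R_{1,1} = 0.672442 + (0.672442 − 1.271387)/3 = 0.472794
R_{2,1} = 0.550687 + (0.550687 − 0.672442)/3 = 0.510102
R_{2,2} = 0.510102 + (0.510102 − 0.472794)/15 = 0.512589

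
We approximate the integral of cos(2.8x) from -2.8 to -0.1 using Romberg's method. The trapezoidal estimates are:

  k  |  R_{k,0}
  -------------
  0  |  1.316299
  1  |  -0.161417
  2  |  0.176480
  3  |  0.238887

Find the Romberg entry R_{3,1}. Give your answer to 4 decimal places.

0.2597

Richardson extrapolation on the trapezoidal column (denominator 4−1=3):
R_{3,1} = 0.238887 + (0.238887 − 0.176480)/3 = 0.259689
(Column j=1 coincides with Simpson's rule on the same nodes.)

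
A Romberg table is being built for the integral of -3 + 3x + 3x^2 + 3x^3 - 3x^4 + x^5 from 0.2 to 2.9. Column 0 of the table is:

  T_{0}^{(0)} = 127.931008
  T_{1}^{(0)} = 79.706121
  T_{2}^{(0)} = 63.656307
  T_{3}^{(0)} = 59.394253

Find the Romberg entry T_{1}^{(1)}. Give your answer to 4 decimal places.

63.6312

T_{1}^{(1)} = 79.706121 + (79.706121 − 127.931008)/3 = 63.631159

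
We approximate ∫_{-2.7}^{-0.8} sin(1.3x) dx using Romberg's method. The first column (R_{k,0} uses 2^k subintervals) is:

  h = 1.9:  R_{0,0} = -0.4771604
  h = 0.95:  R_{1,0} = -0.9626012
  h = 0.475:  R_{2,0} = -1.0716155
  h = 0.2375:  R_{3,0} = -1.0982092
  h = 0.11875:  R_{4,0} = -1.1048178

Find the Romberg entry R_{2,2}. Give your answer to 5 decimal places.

Richardson extrapolation on the trapezoidal column (denominator 4−1=3):
R_{1,1} = (4·(-0.9626012) − (-0.4771604)) / 3 = -1.1244148
R_{2,1} = (4·(-1.0716155) − (-0.9626012)) / 3 = -1.1079536
R_{2,2} = -1.1079536 + (-1.1079536 − (-1.1244148))/15 = -1.1068562

-1.10686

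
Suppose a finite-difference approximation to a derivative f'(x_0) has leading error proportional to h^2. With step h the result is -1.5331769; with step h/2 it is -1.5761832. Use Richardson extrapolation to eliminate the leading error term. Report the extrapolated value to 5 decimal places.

-1.59052

The leading error scales as h^2; refining by a factor of 2 reduces it by 2^2 = 4.
Extrapolated value = (4·A(h/2) − A(h)) / (4 − 1)
= (4·(-1.5761832) − (-1.5331769)) / 3
= -4.7715559 / 3 = -1.5905186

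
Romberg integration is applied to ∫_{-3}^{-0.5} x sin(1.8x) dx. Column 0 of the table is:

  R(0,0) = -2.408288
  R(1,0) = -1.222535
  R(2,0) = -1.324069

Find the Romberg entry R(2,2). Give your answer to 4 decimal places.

R(1,1) = -1.222535 + (-1.222535 − (-2.408288))/3 = -0.827284
R(2,1) = (4·(-1.324069) − (-1.222535)) / 3 = -1.357914
R(2,2) = (16·(-1.357914) − (-0.827284)) / 15 = -1.393289

-1.3933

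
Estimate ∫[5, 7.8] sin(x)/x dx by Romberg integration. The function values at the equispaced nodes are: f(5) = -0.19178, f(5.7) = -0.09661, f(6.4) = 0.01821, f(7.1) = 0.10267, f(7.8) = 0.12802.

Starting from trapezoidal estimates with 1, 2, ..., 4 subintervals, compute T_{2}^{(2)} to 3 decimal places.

-0.001

T_{0}^{(0)} (trapezoid, 1 panel, h=2.8000): -0.08926
T_{1}^{(0)} (trapezoid, 2 panels, h=1.4000): -0.01914
T_{2}^{(0)} (trapezoid, 4 panels, h=0.7000): -0.00533
T_{1}^{(1)} = -0.01914 + (-0.01914 − (-0.08926))/3 = 0.00423
T_{2}^{(1)} = -0.00533 + (-0.00533 − (-0.01914))/3 = -0.00073
T_{2}^{(2)} = -0.00073 + (-0.00073 − 0.00423)/15 = -0.00106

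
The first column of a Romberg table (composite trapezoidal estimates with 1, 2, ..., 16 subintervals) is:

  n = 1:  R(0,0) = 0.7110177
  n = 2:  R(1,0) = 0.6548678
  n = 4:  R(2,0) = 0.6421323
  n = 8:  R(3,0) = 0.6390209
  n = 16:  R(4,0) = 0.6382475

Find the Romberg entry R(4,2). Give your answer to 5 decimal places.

Richardson extrapolation on the trapezoidal column (denominator 4−1=3):
R(3,1) = (4·0.6390209 − 0.6421323) / 3 = 0.6379838
R(4,1) = (4·0.6382475 − 0.6390209) / 3 = 0.6379897
R(4,2) = (16·0.6379897 − 0.6379838) / 15 = 0.6379901

0.63799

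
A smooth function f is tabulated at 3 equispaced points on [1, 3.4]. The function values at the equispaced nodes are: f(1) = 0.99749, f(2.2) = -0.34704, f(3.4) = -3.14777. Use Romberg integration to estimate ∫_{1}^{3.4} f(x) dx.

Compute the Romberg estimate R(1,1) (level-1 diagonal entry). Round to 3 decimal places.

-1.415

R(0,0) (trapezoid, 1 panel, h=2.4000): -2.58034
R(1,0) (trapezoid, 2 panels, h=1.2000): -1.70662
R(1,1) = -1.70662 + (-1.70662 − (-2.58034))/3 = -1.41538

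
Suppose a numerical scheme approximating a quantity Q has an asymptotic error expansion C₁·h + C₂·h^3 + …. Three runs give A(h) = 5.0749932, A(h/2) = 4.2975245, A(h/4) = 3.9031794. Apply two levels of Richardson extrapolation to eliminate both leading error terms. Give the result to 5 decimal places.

First eliminate the h term (factor 2^1 = 2):
  B₁ = (2·4.2975245 − 5.0749932)/1 = 3.5200558
  B₂ = (2·3.9031794 − 4.2975245)/1 = 3.5088343
Then eliminate the h^3 term (factor 2^3 = 8):
  (8·3.5088343 − 3.5200558)/7 = 3.5072312

3.50723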